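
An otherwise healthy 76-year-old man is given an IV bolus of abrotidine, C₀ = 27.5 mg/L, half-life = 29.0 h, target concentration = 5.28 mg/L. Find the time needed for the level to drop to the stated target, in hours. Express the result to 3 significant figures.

69.0 h

k = ln2 / t½ = 0.693147 / 29.0 = 0.02390 h⁻¹
t = ln(C₀ / C) / k = ln(27.50 / 5.28) / 0.02390
  = ln(5.208) / 0.02390 = 1.650 / 0.02390 = 69.04 h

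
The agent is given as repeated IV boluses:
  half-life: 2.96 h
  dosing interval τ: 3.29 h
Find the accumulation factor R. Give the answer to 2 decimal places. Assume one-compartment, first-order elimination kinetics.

k = ln2 / t½ = 0.693147 / 2.96 = 0.2342 h⁻¹
e^(−kτ) = e^(−0.2342 × 3.29) = 0.4628
Accumulation ratio R = 1 / (1 − e^(−kτ)) = 1 / (1 − 0.4628) = 1.862

1.86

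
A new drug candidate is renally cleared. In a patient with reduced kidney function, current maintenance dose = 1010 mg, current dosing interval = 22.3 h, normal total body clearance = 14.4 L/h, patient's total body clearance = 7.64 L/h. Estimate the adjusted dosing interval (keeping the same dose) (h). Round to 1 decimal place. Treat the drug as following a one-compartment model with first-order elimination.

To keep the same average steady-state level, dosing rate must scale with clearance.
CL ratio = 7.64 / 14.4 = 0.5306
New interval (same dose) = 22.3 / 0.5306 = 42.03 h

42.0 h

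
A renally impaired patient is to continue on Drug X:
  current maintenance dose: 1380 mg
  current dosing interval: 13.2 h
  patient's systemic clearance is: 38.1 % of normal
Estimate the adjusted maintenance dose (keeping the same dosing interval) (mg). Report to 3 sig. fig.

To keep the same average steady-state level, dosing rate must scale with clearance.
CL ratio = 38.1 / 100 = 0.3810
New dose (same interval) = 1380 × 0.3810 = 525.8 mg

526 mg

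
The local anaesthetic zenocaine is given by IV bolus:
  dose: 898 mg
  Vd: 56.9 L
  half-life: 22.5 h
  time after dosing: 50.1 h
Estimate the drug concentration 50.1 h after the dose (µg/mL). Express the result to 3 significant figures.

C₀ = Dose / Vd = 898.0 / 56.9 = 15.78 mg/L
k = ln2 / t½ = 0.693147 / 22.5 = 0.03081 h⁻¹
C = C₀ · e^(−k·t) = 15.78 × e^(−0.03081 × 50.1)
  = 15.78 × 0.2136 = 3.371 mg/L
(3.371 mg/L = 3.371 µg/mL)

3.37 µg/mL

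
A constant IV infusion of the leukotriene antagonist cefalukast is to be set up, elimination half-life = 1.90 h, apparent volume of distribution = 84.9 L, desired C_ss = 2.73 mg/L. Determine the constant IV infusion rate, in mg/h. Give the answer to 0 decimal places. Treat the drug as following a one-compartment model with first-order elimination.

k = ln2 / t½ = 0.693147 / 1.90 = 0.3648 h⁻¹
CL = k × Vd = 0.3648 × 84.9 = 30.97 L/h
At steady state, infusion rate R₀ = Css × CL = 2.73 × 30.97 = 84.55 mg/h

85 mg/h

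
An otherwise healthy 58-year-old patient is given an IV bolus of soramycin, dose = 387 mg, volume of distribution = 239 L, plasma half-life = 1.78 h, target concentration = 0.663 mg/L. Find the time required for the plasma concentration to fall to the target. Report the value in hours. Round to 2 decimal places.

2.29 h

C₀ = Dose / Vd = 387.0 / 239 = 1.619 mg/L
k = ln2 / t½ = 0.693147 / 1.78 = 0.3894 h⁻¹
t = ln(C₀ / C) / k = ln(1.619 / 0.663) / 0.3894
  = ln(2.442) / 0.3894 = 0.8928 / 0.3894 = 2.293 h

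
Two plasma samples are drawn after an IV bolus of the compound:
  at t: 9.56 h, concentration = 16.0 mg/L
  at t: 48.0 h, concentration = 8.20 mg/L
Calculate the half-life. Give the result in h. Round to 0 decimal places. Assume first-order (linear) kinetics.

40 h

k = ln(C₁/C₂) / (t₂ − t₁) = ln(16.0/8.20) / (48.0 − 9.56)
  = 0.6685 / 38.44 = 0.01739 h⁻¹
t½ = ln2 / k = 0.693147 / 0.01739 = 39.86 h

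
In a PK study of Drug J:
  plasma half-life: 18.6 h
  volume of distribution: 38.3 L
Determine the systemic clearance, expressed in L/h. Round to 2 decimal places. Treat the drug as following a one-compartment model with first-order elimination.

k = ln2 / t½ = 0.693147 / 18.6 = 0.03727 h⁻¹
CL = k × Vd = 0.03727 × 38.3 = 1.427 L/h

1.43 L/h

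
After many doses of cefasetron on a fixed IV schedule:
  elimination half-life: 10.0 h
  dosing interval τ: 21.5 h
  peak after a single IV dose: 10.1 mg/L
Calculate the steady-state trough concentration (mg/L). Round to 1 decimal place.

k = ln2 / t½ = 0.693147 / 10.0 = 0.06931 h⁻¹
e^(−kτ) = e^(−0.06931 × 21.5) = 0.2253
Accumulation ratio R = 1 / (1 − e^(−kτ)) = 1 / (1 − 0.2253) = 1.291
Steady-state trough = C₀ × R × e^(−kτ) = 10.1 × 1.291 × 0.2253 = 2.938 mg/L

2.9 mg/L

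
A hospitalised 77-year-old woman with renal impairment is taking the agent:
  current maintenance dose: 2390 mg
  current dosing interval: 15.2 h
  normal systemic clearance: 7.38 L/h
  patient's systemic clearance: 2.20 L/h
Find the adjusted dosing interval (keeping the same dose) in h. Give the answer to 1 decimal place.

To keep the same average steady-state level, dosing rate must scale with clearance.
CL ratio = 2.20 / 7.38 = 0.2981
New interval (same dose) = 15.2 / 0.2981 = 50.99 h

51.0 h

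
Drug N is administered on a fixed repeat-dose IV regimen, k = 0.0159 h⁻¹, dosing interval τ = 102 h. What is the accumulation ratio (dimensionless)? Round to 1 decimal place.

1.2

e^(−kτ) = e^(−0.01590 × 102) = 0.1975
Accumulation ratio R = 1 / (1 − e^(−kτ)) = 1 / (1 − 0.1975) = 1.246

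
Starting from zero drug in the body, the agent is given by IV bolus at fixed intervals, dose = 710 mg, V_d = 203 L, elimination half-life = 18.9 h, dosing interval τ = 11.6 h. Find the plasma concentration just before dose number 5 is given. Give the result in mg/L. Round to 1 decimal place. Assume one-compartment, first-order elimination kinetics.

5.4 mg/L

C₀ per dose = Dose / Vd = 710 / 203 = 3.498 mg/L
k = ln2 / t½ = 0.693147 / 18.9 = 0.03667 h⁻¹
Fraction remaining after one interval: r = e^(−kτ) = e^(−0.03667 × 11.6) = 0.6535
Before dose 5, 4 doses have been given (aged 1τ, 2τ, 3τ, 4τ).
C_trough = C₀ × (r + r² + … + r^4) = C₀ × r(1−r^4)/(1−r)
        = 3.498 × 0.6535 × (1 − 0.1824) / (1 − 0.6535) = 5.394 mg/L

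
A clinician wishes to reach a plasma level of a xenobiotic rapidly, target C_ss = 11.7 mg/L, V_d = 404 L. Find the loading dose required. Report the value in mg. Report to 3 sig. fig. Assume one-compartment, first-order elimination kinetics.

4730 mg

LD = Css × Vd = 11.7 × 404 = 4727 mg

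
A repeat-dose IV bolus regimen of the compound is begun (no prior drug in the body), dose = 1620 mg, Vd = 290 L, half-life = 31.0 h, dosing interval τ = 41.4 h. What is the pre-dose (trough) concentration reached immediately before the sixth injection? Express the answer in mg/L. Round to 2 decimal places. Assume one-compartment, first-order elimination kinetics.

C₀ per dose = Dose / Vd = 1620 / 290 = 5.586 mg/L
k = ln2 / t½ = 0.693147 / 31.0 = 0.02236 h⁻¹
Fraction remaining after one interval: r = e^(−kτ) = e^(−0.02236 × 41.4) = 0.3963
Before dose 6, 5 doses have been given (aged 1τ, 2τ, 3τ, 4τ, 5τ).
C_trough = C₀ × (r + r² + … + r^5) = C₀ × r(1−r^5)/(1−r)
        = 5.586 × 0.3963 × (1 − 0.009775) / (1 − 0.3963) = 3.631 mg/L

3.63 mg/L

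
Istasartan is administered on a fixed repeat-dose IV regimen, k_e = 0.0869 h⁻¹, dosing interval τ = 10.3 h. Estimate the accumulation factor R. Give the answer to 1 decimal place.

1.7

e^(−kτ) = e^(−0.08690 × 10.3) = 0.4086
Accumulation ratio R = 1 / (1 − e^(−kτ)) = 1 / (1 − 0.4086) = 1.691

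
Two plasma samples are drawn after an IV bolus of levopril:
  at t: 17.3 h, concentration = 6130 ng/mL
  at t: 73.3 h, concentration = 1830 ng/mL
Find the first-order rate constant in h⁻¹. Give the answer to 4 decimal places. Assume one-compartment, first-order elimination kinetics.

k = ln(C₁/C₂) / (t₂ − t₁) = ln(6130/1830) / (73.3 − 17.3)
  = 1.209 / 56.00 = 0.02159 h⁻¹

0.0216 h⁻¹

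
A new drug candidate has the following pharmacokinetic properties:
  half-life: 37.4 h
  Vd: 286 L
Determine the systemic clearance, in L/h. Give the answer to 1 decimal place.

k = ln2 / t½ = 0.693147 / 37.4 = 0.01853 h⁻¹
CL = k × Vd = 0.01853 × 286 = 5.300 L/h

5.3 L/h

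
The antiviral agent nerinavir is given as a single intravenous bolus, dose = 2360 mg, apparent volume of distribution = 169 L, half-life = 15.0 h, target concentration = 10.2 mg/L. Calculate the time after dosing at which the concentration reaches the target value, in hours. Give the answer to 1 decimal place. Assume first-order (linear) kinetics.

C₀ = Dose / Vd = 2360 / 169 = 13.96 mg/L
k = ln2 / t½ = 0.693147 / 15.0 = 0.04621 h⁻¹
t = ln(C₀ / C) / k = ln(13.96 / 10.2) / 0.04621
  = ln(1.369) / 0.04621 = 0.3141 / 0.04621 = 6.797 h

6.8 h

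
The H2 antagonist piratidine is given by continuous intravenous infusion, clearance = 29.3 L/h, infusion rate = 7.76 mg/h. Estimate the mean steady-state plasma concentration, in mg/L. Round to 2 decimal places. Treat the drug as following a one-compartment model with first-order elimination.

At steady state Css = R₀ / CL = 7.76 / 29.30 = 0.2648 mg/L

0.26 mg/L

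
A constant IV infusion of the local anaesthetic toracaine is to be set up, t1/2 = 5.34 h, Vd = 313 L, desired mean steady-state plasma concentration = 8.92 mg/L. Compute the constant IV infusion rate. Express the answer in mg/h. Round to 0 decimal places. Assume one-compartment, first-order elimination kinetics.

362 mg/h

k = ln2 / t½ = 0.693147 / 5.34 = 0.1298 h⁻¹
CL = k × Vd = 0.1298 × 313 = 40.63 L/h
At steady state, infusion rate R₀ = Css × CL = 8.92 × 40.63 = 362.4 mg/h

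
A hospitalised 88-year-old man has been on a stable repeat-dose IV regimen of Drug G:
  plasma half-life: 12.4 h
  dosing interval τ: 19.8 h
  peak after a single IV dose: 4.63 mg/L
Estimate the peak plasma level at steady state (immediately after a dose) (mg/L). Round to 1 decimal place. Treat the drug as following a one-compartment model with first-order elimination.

k = ln2 / t½ = 0.693147 / 12.4 = 0.05590 h⁻¹
e^(−kτ) = e^(−0.05590 × 19.8) = 0.3306
Accumulation ratio R = 1 / (1 − e^(−kτ)) = 1 / (1 − 0.3306) = 1.494
Steady-state peak = C₀ × R = 4.63 × 1.494 = 6.917 mg/L

6.9 mg/L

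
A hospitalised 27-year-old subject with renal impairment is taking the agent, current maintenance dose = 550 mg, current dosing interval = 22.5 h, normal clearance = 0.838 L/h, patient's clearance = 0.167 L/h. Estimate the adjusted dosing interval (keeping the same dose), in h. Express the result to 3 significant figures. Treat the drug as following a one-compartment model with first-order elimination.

To keep the same average steady-state level, dosing rate must scale with clearance.
CL ratio = 0.167 / 0.838 = 0.1993
New interval (same dose) = 22.5 / 0.1993 = 112.9 h

113 h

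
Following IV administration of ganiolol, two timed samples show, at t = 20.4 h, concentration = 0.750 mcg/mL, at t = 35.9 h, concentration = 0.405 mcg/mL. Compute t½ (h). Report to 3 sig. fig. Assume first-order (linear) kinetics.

17.4 h

k = ln(C₁/C₂) / (t₂ − t₁) = ln(0.750/0.405) / (35.9 − 20.4)
  = 0.6162 / 15.50 = 0.03975 h⁻¹
t½ = ln2 / k = 0.693147 / 0.03975 = 17.44 h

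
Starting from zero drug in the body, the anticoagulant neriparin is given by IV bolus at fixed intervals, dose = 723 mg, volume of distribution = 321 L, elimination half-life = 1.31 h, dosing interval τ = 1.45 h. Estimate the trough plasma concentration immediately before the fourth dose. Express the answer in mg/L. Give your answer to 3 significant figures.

C₀ per dose = Dose / Vd = 723 / 321 = 2.252 mg/L
k = ln2 / t½ = 0.693147 / 1.31 = 0.5291 h⁻¹
Fraction remaining after one interval: r = e^(−kτ) = e^(−0.5291 × 1.45) = 0.4643
Before dose 4, 3 doses have been given (aged 1τ, 2τ, 3τ).
C_trough = C₀ × (r + r² + … + r^3) = C₀ × r(1−r^3)/(1−r)
        = 2.252 × 0.4643 × (1 − 0.1001) / (1 − 0.4643) = 1.756 mg/L

1.76 mg/L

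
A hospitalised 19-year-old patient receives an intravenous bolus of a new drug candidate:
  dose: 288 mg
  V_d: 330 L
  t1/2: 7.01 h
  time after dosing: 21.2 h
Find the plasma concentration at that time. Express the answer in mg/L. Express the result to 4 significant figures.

C₀ = Dose / Vd = 288.0 / 330 = 0.8727 mg/L
k = ln2 / t½ = 0.693147 / 7.01 = 0.09888 h⁻¹
C = C₀ · e^(−k·t) = 0.8727 × e^(−0.09888 × 21.2)
  = 0.8727 × 0.1229 = 0.1073 mg/L

0.1073 mg/L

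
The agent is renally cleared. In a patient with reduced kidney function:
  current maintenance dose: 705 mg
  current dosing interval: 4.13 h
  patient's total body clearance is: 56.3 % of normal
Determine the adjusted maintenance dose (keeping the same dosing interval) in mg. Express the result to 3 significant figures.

To keep the same average steady-state level, dosing rate must scale with clearance.
CL ratio = 56.3 / 100 = 0.5630
New dose (same interval) = 705 × 0.5630 = 396.9 mg

397 mg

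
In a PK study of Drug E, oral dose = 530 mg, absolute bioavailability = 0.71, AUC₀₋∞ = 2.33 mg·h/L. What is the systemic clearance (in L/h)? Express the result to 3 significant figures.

CL = F·Dose / AUC = 0.71 × 530 / 2.33 = 161.5 L/h

162 L/h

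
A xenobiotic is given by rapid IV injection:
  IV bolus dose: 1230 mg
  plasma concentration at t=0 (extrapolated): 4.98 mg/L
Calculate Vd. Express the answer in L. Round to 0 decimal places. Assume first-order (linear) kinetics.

Vd = Dose / C₀ = 1230 / 4.98 = 247.0 L

247 L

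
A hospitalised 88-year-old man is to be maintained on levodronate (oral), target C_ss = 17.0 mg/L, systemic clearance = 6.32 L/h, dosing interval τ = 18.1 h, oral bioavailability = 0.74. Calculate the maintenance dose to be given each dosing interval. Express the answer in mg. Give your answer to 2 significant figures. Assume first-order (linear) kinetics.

At steady state, F × (Dose/τ) = Css × CL.
Dose = Css × CL × τ / F = 17.0 × 6.320 × 18.1 / 0.74 = 2628 mg

2600 mg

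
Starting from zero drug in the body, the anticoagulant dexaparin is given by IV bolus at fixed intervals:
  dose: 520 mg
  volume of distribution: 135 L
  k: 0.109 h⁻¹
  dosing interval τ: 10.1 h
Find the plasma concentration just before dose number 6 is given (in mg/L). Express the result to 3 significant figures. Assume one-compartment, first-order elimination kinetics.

1.91 mg/L

C₀ per dose = Dose / Vd = 520 / 135 = 3.852 mg/L
Fraction remaining after one interval: r = e^(−kτ) = e^(−0.1090 × 10.1) = 0.3326
Before dose 6, 5 doses have been given (aged 1τ, 2τ, 3τ, 4τ, 5τ).
C_trough = C₀ × (r + r² + … + r^5) = C₀ × r(1−r^5)/(1−r)
        = 3.852 × 0.3326 × (1 − 0.004070) / (1 − 0.3326) = 1.912 mg/L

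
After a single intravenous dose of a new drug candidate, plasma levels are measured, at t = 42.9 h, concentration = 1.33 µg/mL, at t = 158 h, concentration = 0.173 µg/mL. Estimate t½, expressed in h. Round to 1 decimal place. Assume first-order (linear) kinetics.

39.1 h

k = ln(C₁/C₂) / (t₂ − t₁) = ln(1.33/0.173) / (158 − 42.9)
  = 2.040 / 115.1 = 0.01772 h⁻¹
t½ = ln2 / k = 0.693147 / 0.01772 = 39.12 h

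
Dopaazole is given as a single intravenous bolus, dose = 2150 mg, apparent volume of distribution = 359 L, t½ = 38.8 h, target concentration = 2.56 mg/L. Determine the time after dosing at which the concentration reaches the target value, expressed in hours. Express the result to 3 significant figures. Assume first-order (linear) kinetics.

47.6 h

C₀ = Dose / Vd = 2150 / 359 = 5.989 mg/L
k = ln2 / t½ = 0.693147 / 38.8 = 0.01786 h⁻¹
t = ln(C₀ / C) / k = ln(5.989 / 2.56) / 0.01786
  = ln(2.339) / 0.01786 = 0.8497 / 0.01786 = 47.58 h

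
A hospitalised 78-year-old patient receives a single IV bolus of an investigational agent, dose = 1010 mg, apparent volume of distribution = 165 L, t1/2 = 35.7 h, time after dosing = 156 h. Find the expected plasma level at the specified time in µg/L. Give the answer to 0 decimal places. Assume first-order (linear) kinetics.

296 µg/L

C₀ = Dose / Vd = 1010 / 165 = 6.121 mg/L
k = ln2 / t½ = 0.693147 / 35.7 = 0.01942 h⁻¹
C = C₀ · e^(−k·t) = 6.121 × e^(−0.01942 × 156)
  = 6.121 × 0.04834 = 0.2959 mg/L
Convert: 0.2959 mg/L × 1000 = 295.9 µg/L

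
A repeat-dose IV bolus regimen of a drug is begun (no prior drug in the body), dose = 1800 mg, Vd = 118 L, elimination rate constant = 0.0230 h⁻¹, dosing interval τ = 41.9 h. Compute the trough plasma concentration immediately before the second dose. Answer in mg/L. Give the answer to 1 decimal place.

5.8 mg/L

C₀ per dose = Dose / Vd = 1800 / 118 = 15.25 mg/L
Fraction remaining after one interval: r = e^(−kτ) = e^(−0.02300 × 41.9) = 0.3815
Before dose 2, 1 dose has been given (aged 1τ).
C_trough = C₀ × r = 15.25 × 0.3815 = 5.818 mg/L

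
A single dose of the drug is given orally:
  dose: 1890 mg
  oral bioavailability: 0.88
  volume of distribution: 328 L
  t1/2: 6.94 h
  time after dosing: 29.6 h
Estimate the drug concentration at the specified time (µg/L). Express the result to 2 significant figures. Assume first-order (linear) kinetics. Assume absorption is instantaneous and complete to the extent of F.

Amount reaching circulation = F × Dose = 0.88 × 1890 = 1663 mg
C₀ = F·Dose / Vd = 1663 / 328 = 5.070 mg/L
k = ln2 / t½ = 0.693147 / 6.94 = 0.09988 h⁻¹
C = C₀ · e^(−k·t) = 5.070 × e^(−0.09988 × 29.6)
  = 5.070 × 0.05200 = 0.2636 mg/L
Convert: 0.2636 mg/L × 1000 = 263.6 µg/L

260 µg/L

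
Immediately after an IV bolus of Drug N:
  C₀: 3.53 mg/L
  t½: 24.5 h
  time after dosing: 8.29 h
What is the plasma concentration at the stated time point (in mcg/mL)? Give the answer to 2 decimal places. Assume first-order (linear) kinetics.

k = ln2 / t½ = 0.693147 / 24.5 = 0.02829 h⁻¹
C = C₀ · e^(−k·t) = 3.530 × e^(−0.02829 × 8.29)
  = 3.530 × 0.7909 = 2.792 mg/L
(2.792 mg/L = 2.792 mcg/mL)

2.79 mcg/mL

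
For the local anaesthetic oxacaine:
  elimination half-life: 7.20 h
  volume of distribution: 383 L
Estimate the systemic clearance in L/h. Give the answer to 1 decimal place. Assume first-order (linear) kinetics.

k = ln2 / t½ = 0.693147 / 7.20 = 0.09627 h⁻¹
CL = k × Vd = 0.09627 × 383 = 36.87 L/h

36.9 L/h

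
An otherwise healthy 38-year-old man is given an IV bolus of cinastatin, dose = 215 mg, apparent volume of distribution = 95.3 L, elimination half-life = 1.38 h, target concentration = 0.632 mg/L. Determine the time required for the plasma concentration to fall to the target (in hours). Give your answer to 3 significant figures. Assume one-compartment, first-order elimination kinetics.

2.53 h

C₀ = Dose / Vd = 215.0 / 95.3 = 2.256 mg/L
k = ln2 / t½ = 0.693147 / 1.38 = 0.5023 h⁻¹
t = ln(C₀ / C) / k = ln(2.256 / 0.632) / 0.5023
  = ln(3.570) / 0.5023 = 1.273 / 0.5023 = 2.534 h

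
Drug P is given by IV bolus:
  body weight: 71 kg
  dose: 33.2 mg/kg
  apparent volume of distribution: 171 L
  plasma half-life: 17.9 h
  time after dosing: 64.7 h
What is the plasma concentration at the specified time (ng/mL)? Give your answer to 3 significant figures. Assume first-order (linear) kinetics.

Total dose = 33.2 × 71 = 2357 mg
C₀ = Dose / Vd = 2357 / 171 = 13.78 mg/L
k = ln2 / t½ = 0.693147 / 17.9 = 0.03872 h⁻¹
C = C₀ · e^(−k·t) = 13.78 × e^(−0.03872 × 64.7)
  = 13.78 × 0.08166 = 1.125 mg/L
Convert: 1.125 mg/L × 1000 = 1125 ng/mL

1130 ng/mL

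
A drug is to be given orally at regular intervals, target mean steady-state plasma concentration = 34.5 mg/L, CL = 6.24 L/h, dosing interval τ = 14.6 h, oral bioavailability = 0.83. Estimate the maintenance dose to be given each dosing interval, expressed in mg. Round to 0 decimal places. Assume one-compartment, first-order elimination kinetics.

3787 mg

At steady state, F × (Dose/τ) = Css × CL.
Dose = Css × CL × τ / F = 34.5 × 6.240 × 14.6 / 0.83 = 3787 mg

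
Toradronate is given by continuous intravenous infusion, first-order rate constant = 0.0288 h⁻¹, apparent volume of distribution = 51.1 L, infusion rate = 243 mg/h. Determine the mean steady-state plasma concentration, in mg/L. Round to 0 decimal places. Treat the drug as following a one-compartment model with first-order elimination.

165 mg/L

CL = k × Vd = 0.02880 × 51.1 = 1.472 L/h
At steady state Css = R₀ / CL = 243 / 1.472 = 165.1 mg/L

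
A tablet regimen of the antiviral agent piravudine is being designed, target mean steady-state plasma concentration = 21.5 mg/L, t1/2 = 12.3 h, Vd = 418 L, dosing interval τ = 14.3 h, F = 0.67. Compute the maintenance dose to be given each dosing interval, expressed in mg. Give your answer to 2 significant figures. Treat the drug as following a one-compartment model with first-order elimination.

11000 mg

k = ln2 / t½ = 0.693147 / 12.3 = 0.05635 h⁻¹
CL = k × Vd = 0.05635 × 418 = 23.55 L/h
At steady state, F × (Dose/τ) = Css × CL.
Dose = Css × CL × τ / F = 21.5 × 23.55 × 14.3 / 0.67 = 10810 mg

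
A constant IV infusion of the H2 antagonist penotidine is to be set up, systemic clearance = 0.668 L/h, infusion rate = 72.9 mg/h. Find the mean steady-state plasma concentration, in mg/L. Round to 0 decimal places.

109 mg/L

At steady state Css = R₀ / CL = 72.9 / 0.6680 = 109.1 mg/L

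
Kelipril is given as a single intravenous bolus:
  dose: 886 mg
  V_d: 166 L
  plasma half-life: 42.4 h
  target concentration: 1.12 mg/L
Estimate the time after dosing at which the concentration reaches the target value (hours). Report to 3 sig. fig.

95.5 h

C₀ = Dose / Vd = 886.0 / 166 = 5.337 mg/L
k = ln2 / t½ = 0.693147 / 42.4 = 0.01635 h⁻¹
t = ln(C₀ / C) / k = ln(5.337 / 1.12) / 0.01635
  = ln(4.765) / 0.01635 = 1.561 / 0.01635 = 95.47 h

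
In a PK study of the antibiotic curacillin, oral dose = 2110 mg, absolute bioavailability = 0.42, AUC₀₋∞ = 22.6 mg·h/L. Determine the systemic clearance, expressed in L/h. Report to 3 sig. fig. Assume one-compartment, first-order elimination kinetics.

39.2 L/h

CL = F·Dose / AUC = 0.42 × 2110 / 22.6 = 39.21 L/h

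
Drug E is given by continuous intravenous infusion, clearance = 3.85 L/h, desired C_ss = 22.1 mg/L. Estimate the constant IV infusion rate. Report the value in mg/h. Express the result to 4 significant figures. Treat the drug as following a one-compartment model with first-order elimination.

At steady state, infusion rate R₀ = Css × CL = 22.1 × 3.850 = 85.09 mg/h

85.09 mg/h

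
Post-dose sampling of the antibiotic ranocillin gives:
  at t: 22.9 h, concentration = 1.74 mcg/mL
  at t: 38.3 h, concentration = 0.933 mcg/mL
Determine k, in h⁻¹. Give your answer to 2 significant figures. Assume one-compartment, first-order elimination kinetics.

0.040 h⁻¹

k = ln(C₁/C₂) / (t₂ − t₁) = ln(1.74/0.933) / (38.3 − 22.9)
  = 0.6232 / 15.40 = 0.04047 h⁻¹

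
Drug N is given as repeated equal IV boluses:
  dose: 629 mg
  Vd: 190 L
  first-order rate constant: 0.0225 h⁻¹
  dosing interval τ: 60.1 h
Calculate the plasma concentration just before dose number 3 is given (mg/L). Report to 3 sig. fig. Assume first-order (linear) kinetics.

1.08 mg/L

C₀ per dose = Dose / Vd = 629 / 190 = 3.311 mg/L
Fraction remaining after one interval: r = e^(−kτ) = e^(−0.02250 × 60.1) = 0.2587
Before dose 3, 2 doses have been given (aged 1τ, 2τ).
C_trough = C₀ × (r + r²) = 3.311 × (0.2587 + 0.06693) = 1.078 mg/L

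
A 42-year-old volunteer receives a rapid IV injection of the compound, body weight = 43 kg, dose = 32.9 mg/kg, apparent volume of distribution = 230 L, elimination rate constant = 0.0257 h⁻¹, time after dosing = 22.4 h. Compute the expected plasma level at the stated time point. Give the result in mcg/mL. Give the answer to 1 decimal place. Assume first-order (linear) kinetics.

Total dose = 32.9 × 43 = 1415 mg
C₀ = Dose / Vd = 1415 / 230 = 6.152 mg/L
C = C₀ · e^(−k·t) = 6.152 × e^(−0.02570 × 22.4)
  = 6.152 × 0.5623 = 3.459 mg/L
(3.459 mg/L = 3.459 mcg/mL)

3.5 mcg/mL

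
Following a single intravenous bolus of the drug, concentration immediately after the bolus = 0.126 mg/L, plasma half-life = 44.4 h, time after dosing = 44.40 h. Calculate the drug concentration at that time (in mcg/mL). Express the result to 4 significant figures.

k = ln2 / t½ = 0.693147 / 44.4 = 0.01561 h⁻¹
t / t½ = 44.40 / 44.4 = 1 half-lives
C = C₀ × (1/2)^1 = 0.1260 × 0.5000 = 0.06300 mg/L
(0.06300 mg/L = 0.06300 mcg/mL)

0.06300 mcg/mL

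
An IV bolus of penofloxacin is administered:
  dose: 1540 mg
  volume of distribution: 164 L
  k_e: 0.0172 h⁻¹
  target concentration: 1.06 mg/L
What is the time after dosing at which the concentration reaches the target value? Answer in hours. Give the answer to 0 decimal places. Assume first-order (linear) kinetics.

127 h

C₀ = Dose / Vd = 1540 / 164 = 9.390 mg/L
t = ln(C₀ / C) / k = ln(9.390 / 1.06) / 0.01720
  = ln(8.858) / 0.01720 = 2.181 / 0.01720 = 126.8 h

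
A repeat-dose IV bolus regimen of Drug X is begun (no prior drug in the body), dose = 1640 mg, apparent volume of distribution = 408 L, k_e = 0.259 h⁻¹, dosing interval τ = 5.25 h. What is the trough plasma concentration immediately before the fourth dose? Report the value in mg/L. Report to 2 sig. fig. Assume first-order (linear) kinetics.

C₀ per dose = Dose / Vd = 1640 / 408 = 4.020 mg/L
Fraction remaining after one interval: r = e^(−kτ) = e^(−0.2590 × 5.25) = 0.2567
Before dose 4, 3 doses have been given (aged 1τ, 2τ, 3τ).
C_trough = C₀ × (r + r² + … + r^3) = C₀ × r(1−r^3)/(1−r)
        = 4.020 × 0.2567 × (1 − 0.01692) / (1 − 0.2567) = 1.365 mg/L

1.4 mg/L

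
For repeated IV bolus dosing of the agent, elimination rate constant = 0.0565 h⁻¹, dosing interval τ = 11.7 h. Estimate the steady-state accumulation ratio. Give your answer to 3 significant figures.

2.07

e^(−kτ) = e^(−0.05650 × 11.7) = 0.5163
Accumulation ratio R = 1 / (1 − e^(−kτ)) = 1 / (1 − 0.5163) = 2.067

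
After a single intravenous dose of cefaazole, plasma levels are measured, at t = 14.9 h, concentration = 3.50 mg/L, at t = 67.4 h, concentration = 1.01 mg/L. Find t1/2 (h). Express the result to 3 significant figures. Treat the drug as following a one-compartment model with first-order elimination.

29.3 h

k = ln(C₁/C₂) / (t₂ − t₁) = ln(3.50/1.01) / (67.4 − 14.9)
  = 1.243 / 52.50 = 0.02368 h⁻¹
t½ = ln2 / k = 0.693147 / 0.02368 = 29.27 h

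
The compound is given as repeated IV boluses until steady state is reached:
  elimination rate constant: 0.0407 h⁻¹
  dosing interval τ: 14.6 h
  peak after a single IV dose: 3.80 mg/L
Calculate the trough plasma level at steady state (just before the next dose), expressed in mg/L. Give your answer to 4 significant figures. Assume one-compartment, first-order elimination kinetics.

e^(−kτ) = e^(−0.04070 × 14.6) = 0.5520
Accumulation ratio R = 1 / (1 − e^(−kτ)) = 1 / (1 − 0.5520) = 2.232
Steady-state trough = C₀ × R × e^(−kτ) = 3.80 × 2.232 × 0.5520 = 4.682 mg/L

4.682 mg/L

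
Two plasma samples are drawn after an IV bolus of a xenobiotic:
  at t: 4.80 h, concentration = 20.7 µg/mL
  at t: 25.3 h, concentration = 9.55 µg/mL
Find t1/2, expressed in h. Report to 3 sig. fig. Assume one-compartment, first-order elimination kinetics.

k = ln(C₁/C₂) / (t₂ − t₁) = ln(20.7/9.55) / (25.3 − 4.80)
  = 0.7736 / 20.50 = 0.03774 h⁻¹
t½ = ln2 / k = 0.693147 / 0.03774 = 18.37 h

18.4 h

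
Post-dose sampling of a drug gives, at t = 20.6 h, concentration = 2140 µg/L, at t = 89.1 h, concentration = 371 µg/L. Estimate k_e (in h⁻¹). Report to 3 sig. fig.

k = ln(C₁/C₂) / (t₂ − t₁) = ln(2140/371) / (89.1 − 20.6)
  = 1.752 / 68.50 = 0.02558 h⁻¹

0.0256 h⁻¹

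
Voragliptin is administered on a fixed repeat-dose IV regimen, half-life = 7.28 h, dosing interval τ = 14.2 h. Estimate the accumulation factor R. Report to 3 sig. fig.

k = ln2 / t½ = 0.693147 / 7.28 = 0.09521 h⁻¹
e^(−kτ) = e^(−0.09521 × 14.2) = 0.2587
Accumulation ratio R = 1 / (1 − e^(−kτ)) = 1 / (1 − 0.2587) = 1.349

1.35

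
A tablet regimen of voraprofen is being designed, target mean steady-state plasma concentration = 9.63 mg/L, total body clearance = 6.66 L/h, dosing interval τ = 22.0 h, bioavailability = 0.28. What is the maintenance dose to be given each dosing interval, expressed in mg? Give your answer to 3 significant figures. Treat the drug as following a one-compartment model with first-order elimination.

5040 mg

At steady state, F × (Dose/τ) = Css × CL.
Dose = Css × CL × τ / F = 9.63 × 6.660 × 22.0 / 0.28 = 5039 mg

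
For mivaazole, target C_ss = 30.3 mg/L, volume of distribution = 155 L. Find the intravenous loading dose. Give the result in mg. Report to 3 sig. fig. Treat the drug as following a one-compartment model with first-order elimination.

LD = Css × Vd = 30.3 × 155 = 4697 mg

4700 mg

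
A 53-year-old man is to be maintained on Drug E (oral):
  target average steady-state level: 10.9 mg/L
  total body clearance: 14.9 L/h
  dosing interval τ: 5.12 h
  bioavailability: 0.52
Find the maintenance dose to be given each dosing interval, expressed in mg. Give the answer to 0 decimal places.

At steady state, F × (Dose/τ) = Css × CL.
Dose = Css × CL × τ / F = 10.9 × 14.90 × 5.12 / 0.52 = 1599 mg

1599 mg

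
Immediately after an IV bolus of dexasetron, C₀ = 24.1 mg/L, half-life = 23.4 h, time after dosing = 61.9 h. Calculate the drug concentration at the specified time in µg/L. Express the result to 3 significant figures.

3850 µg/L

k = ln2 / t½ = 0.693147 / 23.4 = 0.02962 h⁻¹
C = C₀ · e^(−k·t) = 24.10 × e^(−0.02962 × 61.9)
  = 24.10 × 0.1599 = 3.854 mg/L
Convert: 3.854 mg/L × 1000 = 3854 µg/L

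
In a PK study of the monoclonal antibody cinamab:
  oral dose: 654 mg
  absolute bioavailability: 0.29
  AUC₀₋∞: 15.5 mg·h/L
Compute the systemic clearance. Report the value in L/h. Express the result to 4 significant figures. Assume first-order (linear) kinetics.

CL = F·Dose / AUC = 0.29 × 654 / 15.5 = 12.24 L/h

12.24 L/h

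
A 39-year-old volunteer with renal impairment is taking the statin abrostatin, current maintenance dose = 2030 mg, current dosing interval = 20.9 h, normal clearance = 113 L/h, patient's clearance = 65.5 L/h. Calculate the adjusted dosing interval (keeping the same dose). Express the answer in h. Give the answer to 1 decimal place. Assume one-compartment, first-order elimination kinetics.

To keep the same average steady-state level, dosing rate must scale with clearance.
CL ratio = 65.5 / 113 = 0.5796
New interval (same dose) = 20.9 / 0.5796 = 36.06 h

36.1 h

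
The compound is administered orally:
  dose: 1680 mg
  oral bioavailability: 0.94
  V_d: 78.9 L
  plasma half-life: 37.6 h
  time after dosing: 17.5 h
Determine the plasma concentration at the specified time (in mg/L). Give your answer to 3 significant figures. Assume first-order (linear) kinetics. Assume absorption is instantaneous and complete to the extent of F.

14.5 mg/L

Amount reaching circulation = F × Dose = 0.94 × 1680 = 1579 mg
C₀ = F·Dose / Vd = 1579 / 78.9 = 20.01 mg/L
k = ln2 / t½ = 0.693147 / 37.6 = 0.01843 h⁻¹
C = C₀ · e^(−k·t) = 20.01 × e^(−0.01843 × 17.5)
  = 20.01 × 0.7243 = 14.49 mg/L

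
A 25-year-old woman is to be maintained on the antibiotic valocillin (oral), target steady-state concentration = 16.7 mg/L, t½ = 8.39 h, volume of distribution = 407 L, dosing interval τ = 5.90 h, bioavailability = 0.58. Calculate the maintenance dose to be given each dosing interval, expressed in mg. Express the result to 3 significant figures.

5710 mg

k = ln2 / t½ = 0.693147 / 8.39 = 0.08262 h⁻¹
CL = k × Vd = 0.08262 × 407 = 33.63 L/h
At steady state, F × (Dose/τ) = Css × CL.
Dose = Css × CL × τ / F = 16.7 × 33.63 × 5.90 / 0.58 = 5713 mg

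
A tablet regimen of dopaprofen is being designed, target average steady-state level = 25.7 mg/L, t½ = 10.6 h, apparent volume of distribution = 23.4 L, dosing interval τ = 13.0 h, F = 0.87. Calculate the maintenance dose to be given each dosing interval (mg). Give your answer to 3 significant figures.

588 mg

k = ln2 / t½ = 0.693147 / 10.6 = 0.06539 h⁻¹
CL = k × Vd = 0.06539 × 23.4 = 1.530 L/h
At steady state, F × (Dose/τ) = Css × CL.
Dose = Css × CL × τ / F = 25.7 × 1.530 × 13.0 / 0.87 = 587.6 mg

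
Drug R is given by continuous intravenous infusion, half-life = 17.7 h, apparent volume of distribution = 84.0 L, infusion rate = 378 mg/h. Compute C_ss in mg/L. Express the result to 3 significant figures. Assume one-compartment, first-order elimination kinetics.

k = ln2 / t½ = 0.693147 / 17.7 = 0.03916 h⁻¹
CL = k × Vd = 0.03916 × 84.0 = 3.289 L/h
At steady state Css = R₀ / CL = 378 / 3.289 = 114.9 mg/L

115 mg/L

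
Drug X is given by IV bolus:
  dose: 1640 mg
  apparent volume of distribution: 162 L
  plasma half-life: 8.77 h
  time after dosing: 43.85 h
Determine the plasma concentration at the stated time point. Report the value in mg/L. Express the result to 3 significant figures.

0.316 mg/L

C₀ = Dose / Vd = 1640 / 162 = 10.12 mg/L
k = ln2 / t½ = 0.693147 / 8.77 = 0.07904 h⁻¹
t / t½ = 43.85 / 8.77 = 5 half-lives
C = C₀ × (1/2)^5 = 10.12 × 0.03125 = 0.3163 mg/L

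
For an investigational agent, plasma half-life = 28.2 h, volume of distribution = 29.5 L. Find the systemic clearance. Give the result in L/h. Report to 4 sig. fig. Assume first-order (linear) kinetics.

0.7251 L/h

k = ln2 / t½ = 0.693147 / 28.2 = 0.02458 h⁻¹
CL = k × Vd = 0.02458 × 29.5 = 0.7251 L/h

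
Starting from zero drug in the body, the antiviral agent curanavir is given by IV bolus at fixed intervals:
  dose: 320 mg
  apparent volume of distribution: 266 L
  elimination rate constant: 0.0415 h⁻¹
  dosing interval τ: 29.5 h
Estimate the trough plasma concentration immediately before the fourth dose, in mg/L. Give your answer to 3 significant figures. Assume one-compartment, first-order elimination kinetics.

C₀ per dose = Dose / Vd = 320 / 266 = 1.203 mg/L
Fraction remaining after one interval: r = e^(−kτ) = e^(−0.04150 × 29.5) = 0.2940
Before dose 4, 3 doses have been given (aged 1τ, 2τ, 3τ).
C_trough = C₀ × (r + r² + … + r^3) = C₀ × r(1−r^3)/(1−r)
        = 1.203 × 0.2940 × (1 − 0.02541) / (1 − 0.2940) = 0.4882 mg/L

0.488 mg/L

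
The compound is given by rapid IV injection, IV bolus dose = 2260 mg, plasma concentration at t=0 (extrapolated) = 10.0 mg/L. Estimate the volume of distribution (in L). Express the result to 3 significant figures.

226 L

Vd = Dose / C₀ = 2260 / 10.0 = 226.0 L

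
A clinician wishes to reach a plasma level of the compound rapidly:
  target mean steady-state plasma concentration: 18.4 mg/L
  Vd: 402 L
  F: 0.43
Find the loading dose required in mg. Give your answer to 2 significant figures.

LD = Css × Vd / F = 18.4 × 402 / 0.43 = 17200 mg

17000 mg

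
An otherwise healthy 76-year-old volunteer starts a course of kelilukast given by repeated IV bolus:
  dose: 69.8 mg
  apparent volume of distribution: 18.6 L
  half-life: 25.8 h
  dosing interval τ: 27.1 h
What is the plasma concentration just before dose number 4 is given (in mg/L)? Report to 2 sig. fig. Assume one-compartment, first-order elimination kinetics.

3.1 mg/L

C₀ per dose = Dose / Vd = 69.8 / 18.6 = 3.753 mg/L
k = ln2 / t½ = 0.693147 / 25.8 = 0.02687 h⁻¹
Fraction remaining after one interval: r = e^(−kτ) = e^(−0.02687 × 27.1) = 0.4828
Before dose 4, 3 doses have been given (aged 1τ, 2τ, 3τ).
C_trough = C₀ × (r + r² + … + r^3) = C₀ × r(1−r^3)/(1−r)
        = 3.753 × 0.4828 × (1 − 0.1125) / (1 − 0.4828) = 3.109 mg/L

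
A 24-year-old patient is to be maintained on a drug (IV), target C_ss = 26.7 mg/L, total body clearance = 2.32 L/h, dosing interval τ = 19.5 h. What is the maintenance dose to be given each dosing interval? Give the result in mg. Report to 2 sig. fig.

1200 mg

At steady state, Dose/τ = Css × CL.
Dose = Css × CL × τ = 26.7 × 2.320 × 19.5 = 1208 mg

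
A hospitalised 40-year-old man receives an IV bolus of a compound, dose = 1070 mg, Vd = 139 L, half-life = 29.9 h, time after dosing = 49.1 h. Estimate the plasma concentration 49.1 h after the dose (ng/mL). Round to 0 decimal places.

C₀ = Dose / Vd = 1070 / 139 = 7.698 mg/L
k = ln2 / t½ = 0.693147 / 29.9 = 0.02318 h⁻¹
C = C₀ · e^(−k·t) = 7.698 × e^(−0.02318 × 49.1)
  = 7.698 × 0.3204 = 2.466 mg/L
Convert: 2.466 mg/L × 1000 = 2466 ng/mL

2466 ng/mL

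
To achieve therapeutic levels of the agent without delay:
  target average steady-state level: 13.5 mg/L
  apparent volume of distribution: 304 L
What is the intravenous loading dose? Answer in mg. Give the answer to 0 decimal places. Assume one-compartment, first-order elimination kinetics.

4104 mg

LD = Css × Vd = 13.5 × 304 = 4104 mg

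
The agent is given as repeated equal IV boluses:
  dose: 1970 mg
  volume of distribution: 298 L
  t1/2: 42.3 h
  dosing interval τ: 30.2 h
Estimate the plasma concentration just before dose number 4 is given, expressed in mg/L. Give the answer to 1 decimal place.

8.0 mg/L

C₀ per dose = Dose / Vd = 1970 / 298 = 6.611 mg/L
k = ln2 / t½ = 0.693147 / 42.3 = 0.01639 h⁻¹
Fraction remaining after one interval: r = e^(−kτ) = e^(−0.01639 × 30.2) = 0.6096
Before dose 4, 3 doses have been given (aged 1τ, 2τ, 3τ).
C_trough = C₀ × (r + r² + … + r^3) = C₀ × r(1−r^3)/(1−r)
        = 6.611 × 0.6096 × (1 − 0.2265) / (1 − 0.6096) = 7.985 mg/L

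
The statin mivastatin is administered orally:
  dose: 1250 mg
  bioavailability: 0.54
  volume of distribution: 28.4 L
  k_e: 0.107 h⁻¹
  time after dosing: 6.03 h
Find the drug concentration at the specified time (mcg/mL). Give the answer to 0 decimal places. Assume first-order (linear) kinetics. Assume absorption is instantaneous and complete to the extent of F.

Amount reaching circulation = F × Dose = 0.54 × 1250 = 675.0 mg
C₀ = F·Dose / Vd = 675.0 / 28.4 = 23.77 mg/L
C = C₀ · e^(−k·t) = 23.77 × e^(−0.1070 × 6.03)
  = 23.77 × 0.5246 = 12.47 mg/L
(12.47 mg/L = 12.47 mcg/mL)

12 mcg/mL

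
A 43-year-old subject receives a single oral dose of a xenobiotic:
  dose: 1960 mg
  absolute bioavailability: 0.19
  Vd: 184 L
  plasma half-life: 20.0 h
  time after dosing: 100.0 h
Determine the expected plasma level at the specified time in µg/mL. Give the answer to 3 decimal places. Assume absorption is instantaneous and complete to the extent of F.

0.063 µg/mL

Amount reaching circulation = F × Dose = 0.19 × 1960 = 372.4 mg
C₀ = F·Dose / Vd = 372.4 / 184 = 2.024 mg/L
k = ln2 / t½ = 0.693147 / 20.0 = 0.03466 h⁻¹
t / t½ = 100.0 / 20.0 = 5 half-lives
C = C₀ × (1/2)^5 = 2.024 × 0.03125 = 0.06325 mg/L
(0.06325 mg/L = 0.06325 µg/mL)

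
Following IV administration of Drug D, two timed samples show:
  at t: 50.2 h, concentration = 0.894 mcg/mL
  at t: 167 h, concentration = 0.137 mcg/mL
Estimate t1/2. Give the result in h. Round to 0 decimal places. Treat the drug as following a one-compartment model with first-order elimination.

43 h

k = ln(C₁/C₂) / (t₂ − t₁) = ln(0.894/0.137) / (167 − 50.2)
  = 1.876 / 116.8 = 0.01606 h⁻¹
t½ = ln2 / k = 0.693147 / 0.01606 = 43.16 h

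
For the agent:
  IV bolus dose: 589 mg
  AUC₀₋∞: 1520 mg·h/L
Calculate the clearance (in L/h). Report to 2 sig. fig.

0.39 L/h

CL = Dose / AUC = 589 / 1520 = 0.3875 L/h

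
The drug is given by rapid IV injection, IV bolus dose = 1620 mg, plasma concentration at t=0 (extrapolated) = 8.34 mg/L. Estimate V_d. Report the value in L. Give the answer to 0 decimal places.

Vd = Dose / C₀ = 1620 / 8.34 = 194.2 L

194 L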